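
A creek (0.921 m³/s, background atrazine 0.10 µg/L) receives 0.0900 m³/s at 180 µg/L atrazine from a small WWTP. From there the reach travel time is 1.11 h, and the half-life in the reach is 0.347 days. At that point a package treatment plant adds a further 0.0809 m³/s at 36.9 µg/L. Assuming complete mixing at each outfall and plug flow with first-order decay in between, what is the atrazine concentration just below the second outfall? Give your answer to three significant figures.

16.3 µg/L

Conservation of mass: C = (0.9210·0.1000 + 0.09000·180.0) / 1.011 = 16.29/1.011 = 16.11 µg/L; combined flow 1.011 m³/s.
Half-life 0.347 d → k = ln 2 / 0.347 = 1.998 d⁻¹.
Decay over the reach: 16.11·exp(−kt) = 16.11·0.9118 = 14.69 µg/L.
At the second outfall, C = (1.011·14.69 + 0.08090·36.90) / (1.011 + 0.08090) = 16.34 µg/L.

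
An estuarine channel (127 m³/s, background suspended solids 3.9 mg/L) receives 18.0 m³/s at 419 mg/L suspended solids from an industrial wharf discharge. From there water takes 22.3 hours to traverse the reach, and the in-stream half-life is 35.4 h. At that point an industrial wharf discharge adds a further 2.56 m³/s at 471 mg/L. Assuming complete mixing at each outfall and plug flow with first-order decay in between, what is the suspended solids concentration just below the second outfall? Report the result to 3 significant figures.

43.4 mg/L

Flow-weighted average: C = (127.0·3.900 + 18.00·419.0) / 145.0 = 8037/145.0 = 55.43 mg/L; combined flow 145.0 m³/s.
Half-life 35.4 h → k = ln 2 / 35.4 = 0.01958 h⁻¹ = 0.4699 d⁻¹.
After decay, C = 55.43 × e^(−kt) = 55.43 × 0.6462 = 35.82 mg/L.
Second outfall: C = (145.0·35.82 + 2.560·471.0)/147.6 = 43.37 mg/L.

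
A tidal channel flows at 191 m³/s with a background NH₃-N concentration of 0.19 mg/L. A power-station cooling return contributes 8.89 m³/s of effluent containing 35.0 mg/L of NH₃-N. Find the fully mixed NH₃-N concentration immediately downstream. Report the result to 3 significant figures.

Mass balance: C = (191.0·0.1900 + 8.890·35.00) / 199.9 = 347.4/199.9 = 1.738 mg/L.

1.74 mg/L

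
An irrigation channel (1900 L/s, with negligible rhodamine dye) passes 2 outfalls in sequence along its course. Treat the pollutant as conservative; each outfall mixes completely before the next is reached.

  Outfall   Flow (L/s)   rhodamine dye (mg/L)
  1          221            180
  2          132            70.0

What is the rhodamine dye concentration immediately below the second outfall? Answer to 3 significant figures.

After outfall 1: Q = 1900 + 221.0 = 2121 L/s; C = (1900·0 + 221.0·180.0)/2121 = 18.76 mg/L.
After outfall 2: Q = 2121 + 132.0 = 2253 L/s; C = (2121·18.76 + 132.0·70.00)/2253 = 21.76 mg/L.

21.8 mg/L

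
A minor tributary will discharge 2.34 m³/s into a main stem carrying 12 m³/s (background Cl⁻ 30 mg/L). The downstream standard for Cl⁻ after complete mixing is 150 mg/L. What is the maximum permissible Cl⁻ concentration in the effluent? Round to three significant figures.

765 mg/L

At the limit, (Qr·Cr + Qe·Cₑ)/(Qr + Qe) = 150:
Cₑ = (14.34·150 − 12.00·30.00) / 2.340 = 765.4 mg/L.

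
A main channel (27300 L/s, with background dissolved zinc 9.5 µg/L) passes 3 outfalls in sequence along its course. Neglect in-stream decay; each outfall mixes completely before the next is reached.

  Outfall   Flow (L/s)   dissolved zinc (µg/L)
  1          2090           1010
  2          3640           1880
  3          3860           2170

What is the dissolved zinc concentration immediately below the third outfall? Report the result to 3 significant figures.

After outfall 1: Q = 27300 + 2090 = 29390 L/s; C = (27300·9.500 + 2090·1010)/29390 = 80.65 µg/L.
After outfall 2: Q = 29390 + 3640 = 33030 L/s; C = (29390·80.65 + 3640·1880)/33030 = 278.9 µg/L.
After outfall 3: Q = 33030 + 3860 = 36890 L/s; C = (33030·278.9 + 3860·2170)/36890 = 476.8 µg/L.

477 µg/L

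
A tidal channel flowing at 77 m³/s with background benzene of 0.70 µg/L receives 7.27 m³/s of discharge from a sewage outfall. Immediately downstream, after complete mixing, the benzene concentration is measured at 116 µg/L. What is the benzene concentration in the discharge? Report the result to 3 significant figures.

Mass balance: 77.00·0.7000 + 7.270·Cₑ = 84.27·116.0
→ Cₑ = (84.27·116.0 − 77.00·0.7000) / 7.270 = 1337 µg/L.

1340 µg/L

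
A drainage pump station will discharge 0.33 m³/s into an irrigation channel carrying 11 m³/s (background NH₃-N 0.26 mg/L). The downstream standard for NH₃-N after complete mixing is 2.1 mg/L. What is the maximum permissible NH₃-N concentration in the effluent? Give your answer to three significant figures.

At the limit, (Qr·Cr + Qe·Cₑ)/(Qr + Qe) = 2.1:
Cₑ = (11.33·2.1 − 11.00·0.2600) / 0.3300 = 63.43 mg/L.

63.4 mg/L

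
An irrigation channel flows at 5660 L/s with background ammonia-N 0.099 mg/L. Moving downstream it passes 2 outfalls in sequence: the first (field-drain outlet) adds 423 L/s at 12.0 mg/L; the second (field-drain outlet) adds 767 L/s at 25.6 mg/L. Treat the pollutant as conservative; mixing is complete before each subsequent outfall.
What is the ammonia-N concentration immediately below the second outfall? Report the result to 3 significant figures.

3.69 mg/L

Below outfall 1: Q → 6083 L/s, C = (5660·0.09900 + 423.0·12.00)/6083 = 0.9266 mg/L.
Below outfall 2: Q → 6850 L/s, C = (6083·0.9266 + 767.0·25.60)/6850 = 3.689 mg/L.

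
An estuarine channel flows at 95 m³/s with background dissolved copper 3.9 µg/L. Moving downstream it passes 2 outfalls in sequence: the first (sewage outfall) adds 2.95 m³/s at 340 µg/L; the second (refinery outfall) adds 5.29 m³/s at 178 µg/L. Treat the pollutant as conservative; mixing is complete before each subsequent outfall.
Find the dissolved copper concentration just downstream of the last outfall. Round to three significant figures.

After outfall 1: Q = 95.00 + 2.950 = 97.95 m³/s; C = (95.00·3.900 + 2.950·340.0)/97.95 = 14.02 µg/L.
After outfall 2: Q = 97.95 + 5.290 = 103.2 m³/s; C = (97.95·14.02 + 5.290·178.0)/103.2 = 22.42 µg/L.

22.4 µg/L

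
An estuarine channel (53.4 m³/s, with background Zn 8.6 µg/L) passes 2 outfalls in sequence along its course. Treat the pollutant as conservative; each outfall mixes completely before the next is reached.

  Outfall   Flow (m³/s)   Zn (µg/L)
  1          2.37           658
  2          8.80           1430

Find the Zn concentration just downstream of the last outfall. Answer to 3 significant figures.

Outfall 1: combined Q = 55.77 m³/s; C = (53.40·8.600 + 2.370·658.0)/55.77 = 36.20 µg/L.
Outfall 2: combined Q = 64.57 m³/s; C = (55.77·36.20 + 8.800·1430)/64.57 = 226.2 µg/L.

226 µg/L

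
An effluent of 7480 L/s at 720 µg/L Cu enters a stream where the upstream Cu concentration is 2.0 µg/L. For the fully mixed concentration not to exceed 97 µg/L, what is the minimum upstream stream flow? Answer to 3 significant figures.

Set C_mix = 97: (Q·2.000 + 7480·720.0) / (Q + 7480) = 97
→ Q = 7480·(720.0 − 97)/(97 − 2.000) = 49050 L/s.

49100 L/s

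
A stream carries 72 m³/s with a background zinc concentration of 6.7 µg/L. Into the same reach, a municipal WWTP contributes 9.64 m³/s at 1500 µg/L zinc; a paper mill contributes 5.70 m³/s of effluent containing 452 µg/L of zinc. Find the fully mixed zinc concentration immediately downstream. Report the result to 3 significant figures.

201 µg/L

After mixing, C = (72.00·6.700 + 9.640·1500 + 5.700·452.0) / 87.34 = 17520/87.34 = 200.6 µg/L.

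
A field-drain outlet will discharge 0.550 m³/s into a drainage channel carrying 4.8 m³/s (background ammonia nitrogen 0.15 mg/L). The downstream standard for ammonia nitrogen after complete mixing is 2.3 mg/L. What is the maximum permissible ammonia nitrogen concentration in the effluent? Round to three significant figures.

21.1 mg/L

At the limit, (Qr·Cr + Qe·Cₑ)/(Qr + Qe) = 2.3:
Cₑ = (5.350·2.3 − 4.800·0.1500) / 0.5500 = 21.06 mg/L.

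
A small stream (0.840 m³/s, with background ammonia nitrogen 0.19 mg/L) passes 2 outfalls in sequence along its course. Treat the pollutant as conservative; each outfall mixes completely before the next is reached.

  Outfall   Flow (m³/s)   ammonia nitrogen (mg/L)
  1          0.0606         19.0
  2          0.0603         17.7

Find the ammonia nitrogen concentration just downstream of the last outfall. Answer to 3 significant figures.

Below outfall 1: Q → 0.9006 m³/s, C = (0.8400·0.1900 + 0.06060·19.00)/0.9006 = 1.456 mg/L.
Below outfall 2: Q → 0.9609 m³/s, C = (0.9006·1.456 + 0.06030·17.70)/0.9609 = 2.475 mg/L.

2.48 mg/L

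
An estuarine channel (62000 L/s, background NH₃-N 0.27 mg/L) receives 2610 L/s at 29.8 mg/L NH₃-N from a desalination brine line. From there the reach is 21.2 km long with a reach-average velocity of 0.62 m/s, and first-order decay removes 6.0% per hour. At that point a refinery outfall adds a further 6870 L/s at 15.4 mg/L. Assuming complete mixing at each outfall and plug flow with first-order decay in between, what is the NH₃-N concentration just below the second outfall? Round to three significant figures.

After mixing, C = (62000·0.2700 + 2610·29.80) / 64610 = 94520/64610 = 1.463 mg/L; combined flow 64610 L/s.
Travel time t = 21.2·1000 / 0.62 = 34190 s = 9.498 h.
6.0%/h lost → k = −ln(1 − 0.06) = 0.06188 h⁻¹.
First-order decay: C = 1.463·exp(−k·t) = 1.463·0.5556 = 0.8128 mg/L.
Second outfall: C = (64610·0.8128 + 6870·15.40)/71480 = 2.215 mg/L.

2.21 mg/L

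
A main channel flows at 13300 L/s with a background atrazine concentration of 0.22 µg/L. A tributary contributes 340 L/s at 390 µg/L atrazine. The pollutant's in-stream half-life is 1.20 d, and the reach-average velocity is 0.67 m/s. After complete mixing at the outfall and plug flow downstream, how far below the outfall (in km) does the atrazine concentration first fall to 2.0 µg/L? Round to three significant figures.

Conservation of mass: C = (13300·0.2200 + 340.0·390.0) / 13640 = 135500/13640 = 9.936 µg/L.
Half-life 1.20 d → k = ln 2 / 1.20 = 0.5776 d⁻¹.
Set 9.936·exp(−k·t) = 2.0 → t = ln(9.936/2.0)/k = 239800 s = 66.60 h.
Distance = v·t = 0.67·239800 = 160600 m = 160.6 km.

161 km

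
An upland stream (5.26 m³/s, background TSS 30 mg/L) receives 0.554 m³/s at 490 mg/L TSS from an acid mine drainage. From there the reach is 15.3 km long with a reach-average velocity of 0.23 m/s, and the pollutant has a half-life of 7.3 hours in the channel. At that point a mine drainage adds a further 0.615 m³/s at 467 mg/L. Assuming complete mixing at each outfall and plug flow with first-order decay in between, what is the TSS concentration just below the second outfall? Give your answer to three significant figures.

56.2 mg/L

After mixing, C = (5.260·30.00 + 0.5540·490.0) / 5.814 = 429.3/5.814 = 73.83 mg/L; combined flow 5.814 m³/s.
Travel time t = 15.3·1000 / 0.23 = 66520 s = 18.48 h.
Half-life 7.3 h → k = ln 2 / 7.3 = 0.09495 h⁻¹ = 2.279 d⁻¹.
After decay, C = 73.83 × e^(−kt) = 73.83 × 0.1730 = 12.77 mg/L.
Second outfall: C = (5.814·12.77 + 0.6150·467.0)/6.429 = 56.22 mg/L.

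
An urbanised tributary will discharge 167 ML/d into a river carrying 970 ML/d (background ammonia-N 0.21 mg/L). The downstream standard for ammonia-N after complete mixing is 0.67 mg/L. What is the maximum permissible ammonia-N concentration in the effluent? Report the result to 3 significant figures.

3.34 mg/L

At the limit, (Qr·Cr + Qe·Cₑ)/(Qr + Qe) = 0.67:
Cₑ = (1137·0.67 − 970.0·0.2100) / 167.0 = 3.342 mg/L.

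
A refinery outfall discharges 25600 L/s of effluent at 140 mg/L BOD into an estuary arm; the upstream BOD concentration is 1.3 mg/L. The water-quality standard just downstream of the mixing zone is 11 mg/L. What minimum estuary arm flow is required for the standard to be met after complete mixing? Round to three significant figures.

Set C_mix = 11: (Q·1.300 + 25600·140.0) / (Q + 25600) = 11
→ Q = 25600·(140.0 − 11)/(11 − 1.300) = 340500 L/s.

340000 L/s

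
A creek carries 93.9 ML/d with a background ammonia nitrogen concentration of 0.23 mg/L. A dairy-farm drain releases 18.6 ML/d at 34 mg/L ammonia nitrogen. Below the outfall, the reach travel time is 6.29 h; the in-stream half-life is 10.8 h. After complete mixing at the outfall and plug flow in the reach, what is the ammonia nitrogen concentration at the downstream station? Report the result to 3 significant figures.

Flow-weighted average: C = (93.90·0.2300 + 18.60·34.00) / 112.5 = 654.0/112.5 = 5.813 mg/L.
Half-life 10.8 h → k = ln 2 / 10.8 = 0.06418 h⁻¹ = 1.540 d⁻¹.
After decay, C = 5.813 × e^(−kt) = 5.813 × 0.6678 = 3.882 mg/L.

3.88 mg/L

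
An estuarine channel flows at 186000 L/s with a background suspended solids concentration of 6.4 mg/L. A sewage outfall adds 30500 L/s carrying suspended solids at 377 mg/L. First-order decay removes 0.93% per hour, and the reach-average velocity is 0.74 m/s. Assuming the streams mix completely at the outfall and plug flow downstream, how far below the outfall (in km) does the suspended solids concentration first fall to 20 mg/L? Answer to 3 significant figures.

After mixing, C = (186000·6.400 + 30500·377.0) / 216500 = 12690000/216500 = 58.61 mg/L.
0.93%/h lost → k = −ln(1 − 0.0093) = 0.009344 h⁻¹.
Set 58.61·exp(−k·t) = 20 → t = ln(58.61/20)/k = 414300 s = 115.1 h.
Distance = v·t = 0.74·414300 = 306500 m = 306.5 km.

307 km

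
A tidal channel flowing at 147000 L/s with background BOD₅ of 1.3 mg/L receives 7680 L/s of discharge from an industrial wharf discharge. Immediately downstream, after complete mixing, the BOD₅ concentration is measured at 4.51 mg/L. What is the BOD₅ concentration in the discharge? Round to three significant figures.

Mass balance: 147000·1.300 + 7680·Cₑ = 154700·4.510
→ Cₑ = (154700·4.510 − 147000·1.300) / 7680 = 65.95 mg/L.

66.0 mg/L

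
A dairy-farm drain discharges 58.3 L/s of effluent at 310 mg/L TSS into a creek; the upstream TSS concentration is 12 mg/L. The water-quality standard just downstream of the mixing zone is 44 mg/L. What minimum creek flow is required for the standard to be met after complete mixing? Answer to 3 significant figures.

485 L/s

Set C_mix = 44: (Q·12.00 + 58.30·310.0) / (Q + 58.30) = 44
→ Q = 58.30·(310.0 − 44)/(44 − 12.00) = 484.6 L/s.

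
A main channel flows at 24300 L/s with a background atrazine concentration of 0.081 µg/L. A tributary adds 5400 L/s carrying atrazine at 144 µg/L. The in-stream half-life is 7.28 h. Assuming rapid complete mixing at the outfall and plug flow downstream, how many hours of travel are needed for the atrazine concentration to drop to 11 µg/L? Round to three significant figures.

9.13 h

Flow-weighted average: C = (24300·0.08100 + 5400·144.0) / 29700 = 779600/29700 = 26.25 µg/L.
Half-life 7.28 h → k = ln 2 / 7.28 = 0.09521 h⁻¹ = 2.285 d⁻¹.
26.25·exp(−k·t) = 11 → t = ln(26.25/11)/k = 32880 s = 9.134 h.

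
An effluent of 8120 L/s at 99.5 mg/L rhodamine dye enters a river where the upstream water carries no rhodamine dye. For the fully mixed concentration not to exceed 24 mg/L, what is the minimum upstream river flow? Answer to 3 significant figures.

Set C_mix = 24: (Q·0 + 8120·99.50) / (Q + 8120) = 24
→ Q = 8120·(99.50 − 24)/(24 − 0) = 25540 L/s.

25500 L/s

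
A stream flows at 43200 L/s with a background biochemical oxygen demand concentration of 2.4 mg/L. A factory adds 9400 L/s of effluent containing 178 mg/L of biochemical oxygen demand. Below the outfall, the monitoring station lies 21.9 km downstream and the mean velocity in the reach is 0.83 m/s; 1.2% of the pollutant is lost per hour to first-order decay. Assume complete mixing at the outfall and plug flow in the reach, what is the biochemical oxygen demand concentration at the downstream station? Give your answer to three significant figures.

After mixing, C = (43200·2.400 + 9400·178.0) / 52600 = 1777000/52600 = 33.78 mg/L.
Travel time t = 21.9·1000 / 0.83 = 26390 s = 7.329 h.
1.2%/h lost → k = −ln(1 − 0.012) = 0.01207 h⁻¹.
Decay over the reach: 33.78·exp(−kt) = 33.78·0.9153 = 30.92 mg/L.

30.9 mg/L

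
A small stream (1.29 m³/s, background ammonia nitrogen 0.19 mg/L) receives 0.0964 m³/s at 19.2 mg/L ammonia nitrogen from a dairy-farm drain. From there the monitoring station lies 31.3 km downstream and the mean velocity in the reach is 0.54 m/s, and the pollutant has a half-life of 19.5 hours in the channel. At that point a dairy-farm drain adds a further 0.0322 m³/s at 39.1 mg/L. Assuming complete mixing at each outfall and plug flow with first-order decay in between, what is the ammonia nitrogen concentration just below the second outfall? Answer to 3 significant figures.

After mixing, C = (1.290·0.1900 + 0.09640·19.20) / 1.386 = 2.096/1.386 = 1.512 mg/L; combined flow 1.386 m³/s.
Travel time t = 31.3·1000 / 0.54 = 57960 s = 16.10 h.
Half-life 19.5 h → k = ln 2 / 19.5 = 0.03555 h⁻¹ = 0.8531 d⁻¹.
Applying C = C₀e^(−kt): 1.512 × 0.5642 = 0.8530 mg/L.
Second outfall: C = (1.386·0.8530 + 0.03220·39.10)/1.419 = 1.721 mg/L.

1.72 mg/L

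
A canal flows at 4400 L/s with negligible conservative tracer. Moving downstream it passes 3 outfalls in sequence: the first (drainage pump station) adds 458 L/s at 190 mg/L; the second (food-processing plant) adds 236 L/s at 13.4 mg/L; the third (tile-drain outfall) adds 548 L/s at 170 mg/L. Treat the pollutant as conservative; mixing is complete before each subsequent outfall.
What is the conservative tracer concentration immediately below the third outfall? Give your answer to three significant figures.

32.5 mg/L

Outfall 1: combined Q = 4858 L/s; C = (4400·0 + 458.0·190.0)/4858 = 17.91 mg/L.
Outfall 2: combined Q = 5094 L/s; C = (4858·17.91 + 236.0·13.40)/5094 = 17.70 mg/L.
Outfall 3: combined Q = 5642 L/s; C = (5094·17.70 + 548.0·170.0)/5642 = 32.50 mg/L.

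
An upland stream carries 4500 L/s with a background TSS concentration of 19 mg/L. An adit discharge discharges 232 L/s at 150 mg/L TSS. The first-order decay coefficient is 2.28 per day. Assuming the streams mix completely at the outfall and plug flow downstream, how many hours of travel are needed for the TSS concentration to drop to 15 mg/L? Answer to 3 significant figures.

Flow-weighted average: C = (4500·19.00 + 232.0·150.0) / 4732 = 120300/4732 = 25.42 mg/L.
25.42·exp(−k·t) = 15 → t = ln(25.42/15)/k = 19990 s = 5.554 h.

5.55 h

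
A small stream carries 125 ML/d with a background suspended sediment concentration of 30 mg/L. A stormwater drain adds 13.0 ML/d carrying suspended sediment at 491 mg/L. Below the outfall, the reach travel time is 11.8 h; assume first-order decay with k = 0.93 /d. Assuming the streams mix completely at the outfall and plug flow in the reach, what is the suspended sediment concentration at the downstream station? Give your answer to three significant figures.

46.5 mg/L

Mass balance: C = (125.0·30.00 + 13.00·491.0) / 138.0 = 10130/138.0 = 73.43 mg/L.
After decay, C = 73.43 × e^(−kt) = 73.43 × 0.6330 = 46.48 mg/L.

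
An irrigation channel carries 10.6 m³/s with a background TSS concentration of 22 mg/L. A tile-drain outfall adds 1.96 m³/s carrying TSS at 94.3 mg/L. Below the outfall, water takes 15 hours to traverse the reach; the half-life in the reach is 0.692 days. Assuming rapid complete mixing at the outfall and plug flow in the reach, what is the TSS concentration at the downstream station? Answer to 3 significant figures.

Mixed concentration C = ΣQC/ΣQ = (10.60·22.00 + 1.960·94.30) / 12.56 = 418.0/12.56 = 33.28 mg/L.
Half-life 0.692 d → k = ln 2 / 0.692 = 1.002 d⁻¹.
First-order decay: C = 33.28·exp(−k·t) = 33.28·0.5347 = 17.80 mg/L.

17.8 mg/L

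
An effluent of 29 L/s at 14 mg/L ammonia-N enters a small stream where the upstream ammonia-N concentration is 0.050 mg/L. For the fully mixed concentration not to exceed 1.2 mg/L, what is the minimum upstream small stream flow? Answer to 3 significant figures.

Set C_mix = 1.2: (Q·0.05000 + 29.00·14.00) / (Q + 29.00) = 1.2
→ Q = 29.00·(14.00 − 1.2)/(1.2 − 0.05000) = 322.8 L/s.

323 L/s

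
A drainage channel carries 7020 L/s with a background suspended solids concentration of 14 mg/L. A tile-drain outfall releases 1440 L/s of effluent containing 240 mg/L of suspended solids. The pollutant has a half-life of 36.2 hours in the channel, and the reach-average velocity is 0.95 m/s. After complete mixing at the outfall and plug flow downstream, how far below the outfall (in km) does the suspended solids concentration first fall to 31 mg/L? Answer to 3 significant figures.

Conservation of mass: C = (7020·14.00 + 1440·240.0) / 8460 = 443900/8460 = 52.47 mg/L.
Half-life 36.2 h → k = ln 2 / 36.2 = 0.01915 h⁻¹ = 0.4595 d⁻¹.
Set 52.47·exp(−k·t) = 31 → t = ln(52.47/31)/k = 98940 s = 27.48 h.
Distance = v·t = 0.95·98940 = 93990 m = 93.99 km.

94.0 km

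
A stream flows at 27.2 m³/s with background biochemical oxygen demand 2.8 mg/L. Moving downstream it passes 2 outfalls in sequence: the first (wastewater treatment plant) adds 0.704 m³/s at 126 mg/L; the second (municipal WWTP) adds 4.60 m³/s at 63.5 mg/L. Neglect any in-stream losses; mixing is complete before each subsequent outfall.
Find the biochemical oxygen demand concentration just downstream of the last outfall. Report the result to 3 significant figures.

Outfall 1: combined Q = 27.90 m³/s; C = (27.20·2.800 + 0.7040·126.0)/27.90 = 5.908 mg/L.
Outfall 2: combined Q = 32.50 m³/s; C = (27.90·5.908 + 4.600·63.50)/32.50 = 14.06 mg/L.

14.1 mg/L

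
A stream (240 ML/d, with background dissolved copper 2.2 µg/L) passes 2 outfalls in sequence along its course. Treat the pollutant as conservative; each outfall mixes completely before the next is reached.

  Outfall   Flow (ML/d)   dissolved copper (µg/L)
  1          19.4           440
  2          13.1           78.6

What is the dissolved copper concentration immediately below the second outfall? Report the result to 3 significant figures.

37.0 µg/L

After outfall 1: Q = 240.0 + 19.40 = 259.4 ML/d; C = (240.0·2.200 + 19.40·440.0)/259.4 = 34.94 µg/L.
After outfall 2: Q = 259.4 + 13.10 = 272.5 ML/d; C = (259.4·34.94 + 13.10·78.60)/272.5 = 37.04 µg/L.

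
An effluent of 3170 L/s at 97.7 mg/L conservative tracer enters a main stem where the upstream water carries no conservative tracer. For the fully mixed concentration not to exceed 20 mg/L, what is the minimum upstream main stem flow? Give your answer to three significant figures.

12300 L/s

Set C_mix = 20: (Q·0 + 3170·97.70) / (Q + 3170) = 20
→ Q = 3170·(97.70 − 20)/(20 − 0) = 12320 L/s.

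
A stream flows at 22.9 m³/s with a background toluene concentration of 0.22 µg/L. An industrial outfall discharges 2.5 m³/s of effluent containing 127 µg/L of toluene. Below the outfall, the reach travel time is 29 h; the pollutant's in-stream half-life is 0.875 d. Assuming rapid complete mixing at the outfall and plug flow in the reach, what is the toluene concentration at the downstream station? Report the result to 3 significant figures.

4.88 µg/L

Flow-weighted average: C = (22.90·0.2200 + 2.500·127.0) / 25.40 = 322.5/25.40 = 12.70 µg/L.
Half-life 0.875 d → k = ln 2 / 0.875 = 0.7922 d⁻¹.
Decay over the reach: 12.70·exp(−kt) = 12.70·0.3840 = 4.876 µg/L.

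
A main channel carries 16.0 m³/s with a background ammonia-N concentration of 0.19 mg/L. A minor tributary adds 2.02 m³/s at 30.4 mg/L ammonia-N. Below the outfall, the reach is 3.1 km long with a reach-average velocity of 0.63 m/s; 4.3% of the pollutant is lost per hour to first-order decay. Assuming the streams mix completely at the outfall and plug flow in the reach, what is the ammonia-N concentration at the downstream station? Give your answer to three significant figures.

After mixing, C = (16.00·0.1900 + 2.020·30.40) / 18.02 = 64.45/18.02 = 3.576 mg/L.
Travel time t = 3.1·1000 / 0.63 = 4921 s = 1.367 h.
4.3%/h lost → k = −ln(1 − 0.043) = 0.04395 h⁻¹.
Applying C = C₀e^(−kt): 3.576 × 0.9417 = 3.368 mg/L.

3.37 mg/L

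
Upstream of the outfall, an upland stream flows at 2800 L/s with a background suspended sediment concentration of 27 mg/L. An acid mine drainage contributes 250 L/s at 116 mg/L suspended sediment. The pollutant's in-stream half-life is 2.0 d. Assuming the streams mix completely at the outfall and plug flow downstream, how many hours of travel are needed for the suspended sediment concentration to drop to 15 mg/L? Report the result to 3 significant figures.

57.3 h

After mixing, C = (2800·27.00 + 250.0·116.0) / 3050 = 104600/3050 = 34.30 mg/L.
Half-life 2.0 d → k = ln 2 / 2.0 = 0.3466 d⁻¹.
34.30·exp(−k·t) = 15 → t = ln(34.30/15)/k = 206200 s = 57.27 h.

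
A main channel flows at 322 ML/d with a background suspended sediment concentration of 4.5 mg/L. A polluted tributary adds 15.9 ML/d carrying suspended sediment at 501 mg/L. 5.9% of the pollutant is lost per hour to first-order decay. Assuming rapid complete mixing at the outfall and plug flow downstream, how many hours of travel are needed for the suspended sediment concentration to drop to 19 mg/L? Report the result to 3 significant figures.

Conservation of mass: C = (322.0·4.500 + 15.90·501.0) / 337.9 = 9415/337.9 = 27.86 mg/L.
5.9%/h lost → k = −ln(1 − 0.059) = 0.06081 h⁻¹.
27.86·exp(−k·t) = 19 → t = ln(27.86/19)/k = 22660 s = 6.296 h.

6.30 h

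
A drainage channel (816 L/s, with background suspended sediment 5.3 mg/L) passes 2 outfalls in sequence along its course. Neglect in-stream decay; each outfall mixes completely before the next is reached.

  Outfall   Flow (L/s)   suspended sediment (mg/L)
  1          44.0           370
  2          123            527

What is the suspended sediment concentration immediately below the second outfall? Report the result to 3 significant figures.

86.9 mg/L

Outfall 1: combined Q = 860.0 L/s; C = (816.0·5.300 + 44.00·370.0)/860.0 = 23.96 mg/L.
Outfall 2: combined Q = 983.0 L/s; C = (860.0·23.96 + 123.0·527.0)/983.0 = 86.90 mg/L.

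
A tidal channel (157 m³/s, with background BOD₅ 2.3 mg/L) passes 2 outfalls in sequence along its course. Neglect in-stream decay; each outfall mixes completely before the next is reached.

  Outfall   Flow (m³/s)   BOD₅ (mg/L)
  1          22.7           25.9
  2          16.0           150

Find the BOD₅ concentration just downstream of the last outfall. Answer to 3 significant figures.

After outfall 1: Q = 157.0 + 22.70 = 179.7 m³/s; C = (157.0·2.300 + 22.70·25.90)/179.7 = 5.281 mg/L.
After outfall 2: Q = 179.7 + 16.00 = 195.7 m³/s; C = (179.7·5.281 + 16.00·150.0)/195.7 = 17.11 mg/L.

17.1 mg/L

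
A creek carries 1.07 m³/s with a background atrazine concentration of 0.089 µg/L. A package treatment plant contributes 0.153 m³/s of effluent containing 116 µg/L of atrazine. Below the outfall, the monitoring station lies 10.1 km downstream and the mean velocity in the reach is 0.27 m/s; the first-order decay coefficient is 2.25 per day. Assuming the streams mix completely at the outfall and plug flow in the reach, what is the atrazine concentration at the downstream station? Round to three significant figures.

5.51 µg/L

After mixing, C = (1.070·0.08900 + 0.1530·116.0) / 1.223 = 17.84/1.223 = 14.59 µg/L.
Travel time t = 10.1·1000 / 0.27 = 37410 s = 10.39 h.
Applying C = C₀e^(−kt): 14.59 × 0.3775 = 5.508 µg/L.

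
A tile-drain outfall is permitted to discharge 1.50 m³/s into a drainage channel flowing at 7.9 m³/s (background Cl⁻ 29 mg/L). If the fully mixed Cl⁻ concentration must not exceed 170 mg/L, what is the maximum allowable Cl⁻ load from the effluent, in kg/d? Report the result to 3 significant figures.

118000 kg/d

Mass balance at the limit: 7.900·29.00 + 1.500·Cₑ = 9.400·170 → Cₑ = 912.6 mg/L.
Load = 1.500 m³/s × 912.6 g/m³ × 86 400 s/d = 118300 kg/d.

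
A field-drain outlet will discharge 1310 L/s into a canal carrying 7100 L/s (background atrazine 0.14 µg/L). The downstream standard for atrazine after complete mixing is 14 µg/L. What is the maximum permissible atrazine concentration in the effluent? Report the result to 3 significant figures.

At the limit, (Qr·Cr + Qe·Cₑ)/(Qr + Qe) = 14:
Cₑ = (8410·14 − 7100·0.1400) / 1310 = 89.12 µg/L.

89.1 µg/L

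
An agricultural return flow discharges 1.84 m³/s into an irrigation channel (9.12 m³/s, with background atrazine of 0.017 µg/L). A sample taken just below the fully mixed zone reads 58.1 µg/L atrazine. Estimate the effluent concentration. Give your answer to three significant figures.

346 µg/L

Mass balance: 9.120·0.01700 + 1.840·Cₑ = 10.96·58.10
→ Cₑ = (10.96·58.10 − 9.120·0.01700) / 1.840 = 346.0 µg/L.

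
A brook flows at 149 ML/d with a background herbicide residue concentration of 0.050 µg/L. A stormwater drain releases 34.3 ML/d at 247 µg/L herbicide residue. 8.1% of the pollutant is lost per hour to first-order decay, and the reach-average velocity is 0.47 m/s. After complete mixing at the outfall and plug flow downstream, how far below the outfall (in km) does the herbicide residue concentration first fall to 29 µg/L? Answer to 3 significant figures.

Mixed concentration C = ΣQC/ΣQ = (149.0·0.05000 + 34.30·247.0) / 183.3 = 8480/183.3 = 46.26 µg/L.
8.1%/h lost → k = −ln(1 − 0.081) = 0.08447 h⁻¹.
Set 46.26·exp(−k·t) = 29 → t = ln(46.26/29)/k = 19900 s = 5.529 h.
Distance = v·t = 0.47·19900 = 9354 m = 9.354 km.

9.35 km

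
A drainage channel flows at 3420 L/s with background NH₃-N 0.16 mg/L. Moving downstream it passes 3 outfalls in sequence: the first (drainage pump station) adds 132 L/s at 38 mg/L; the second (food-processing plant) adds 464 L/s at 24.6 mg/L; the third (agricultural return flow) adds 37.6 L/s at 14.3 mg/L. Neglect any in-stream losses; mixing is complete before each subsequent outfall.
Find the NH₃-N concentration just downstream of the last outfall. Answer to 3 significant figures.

Below outfall 1: Q → 3552 L/s, C = (3420·0.1600 + 132.0·38.00)/3552 = 1.566 mg/L.
Below outfall 2: Q → 4016 L/s, C = (3552·1.566 + 464.0·24.60)/4016 = 4.227 mg/L.
Below outfall 3: Q → 4054 L/s, C = (4016·4.227 + 37.60·14.30)/4054 = 4.321 mg/L.

4.32 mg/L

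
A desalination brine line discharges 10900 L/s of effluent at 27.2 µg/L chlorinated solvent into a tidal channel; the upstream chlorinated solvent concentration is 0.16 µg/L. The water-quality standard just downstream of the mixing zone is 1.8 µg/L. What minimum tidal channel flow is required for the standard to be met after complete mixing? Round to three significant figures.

169000 L/s

Set C_mix = 1.8: (Q·0.1600 + 10900·27.20) / (Q + 10900) = 1.8
→ Q = 10900·(27.20 − 1.8)/(1.8 − 0.1600) = 168800 L/s.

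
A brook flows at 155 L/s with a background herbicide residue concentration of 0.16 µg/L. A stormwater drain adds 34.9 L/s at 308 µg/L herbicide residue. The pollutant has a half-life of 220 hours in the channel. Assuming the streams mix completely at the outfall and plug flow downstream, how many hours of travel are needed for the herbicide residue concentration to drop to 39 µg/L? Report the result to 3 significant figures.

119 h

Mass balance: C = (155.0·0.1600 + 34.90·308.0) / 189.9 = 10770/189.9 = 56.74 µg/L.
Half-life 220 h → k = ln 2 / 220 = 0.003151 h⁻¹ = 0.07562 d⁻¹.
56.74·exp(−k·t) = 39 → t = ln(56.74/39)/k = 428300 s = 119.0 h.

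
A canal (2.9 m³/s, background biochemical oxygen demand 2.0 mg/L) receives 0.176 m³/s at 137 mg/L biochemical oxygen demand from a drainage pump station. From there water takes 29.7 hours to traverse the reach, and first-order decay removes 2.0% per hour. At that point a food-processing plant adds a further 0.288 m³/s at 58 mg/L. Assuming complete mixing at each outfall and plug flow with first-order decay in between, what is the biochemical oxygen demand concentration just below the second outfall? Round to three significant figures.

Mass balance: C = (2.900·2.000 + 0.1760·137.0) / 3.076 = 29.91/3.076 = 9.724 mg/L; combined flow 3.076 m³/s.
2.0%/h lost → k = −ln(1 − 0.02) = 0.02020 h⁻¹.
Decay over the reach: 9.724·exp(−kt) = 9.724·0.5488 = 5.337 mg/L.
At the second outfall, C = (3.076·5.337 + 0.2880·58.00) / (3.076 + 0.2880) = 9.845 mg/L.

9.85 mg/L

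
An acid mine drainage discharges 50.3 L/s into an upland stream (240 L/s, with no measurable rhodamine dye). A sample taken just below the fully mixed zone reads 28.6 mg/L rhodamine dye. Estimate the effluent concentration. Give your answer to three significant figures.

Mass balance: 240.0·0 + 50.30·Cₑ = 290.3·28.60
→ Cₑ = (290.3·28.60 − 240.0·0) / 50.30 = 165.1 mg/L.

165 mg/L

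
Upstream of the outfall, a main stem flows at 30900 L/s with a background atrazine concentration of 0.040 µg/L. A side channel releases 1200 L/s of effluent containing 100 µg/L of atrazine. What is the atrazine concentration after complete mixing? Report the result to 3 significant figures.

Mass balance: C = (30900·0.04000 + 1200·100.0) / 32100 = 121200/32100 = 3.777 µg/L.

3.78 µg/L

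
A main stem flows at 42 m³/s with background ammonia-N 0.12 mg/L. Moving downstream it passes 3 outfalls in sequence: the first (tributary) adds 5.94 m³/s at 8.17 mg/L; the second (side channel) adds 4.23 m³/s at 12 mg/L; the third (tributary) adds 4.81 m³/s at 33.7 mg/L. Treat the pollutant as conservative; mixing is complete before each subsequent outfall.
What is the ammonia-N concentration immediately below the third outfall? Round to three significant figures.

4.68 mg/L

After outfall 1: Q = 42.00 + 5.940 = 47.94 m³/s; C = (42.00·0.1200 + 5.940·8.170)/47.94 = 1.117 mg/L.
After outfall 2: Q = 47.94 + 4.230 = 52.17 m³/s; C = (47.94·1.117 + 4.230·12.00)/52.17 = 2.000 mg/L.
After outfall 3: Q = 52.17 + 4.810 = 56.98 m³/s; C = (52.17·2.000 + 4.810·33.70)/56.98 = 4.676 mg/L.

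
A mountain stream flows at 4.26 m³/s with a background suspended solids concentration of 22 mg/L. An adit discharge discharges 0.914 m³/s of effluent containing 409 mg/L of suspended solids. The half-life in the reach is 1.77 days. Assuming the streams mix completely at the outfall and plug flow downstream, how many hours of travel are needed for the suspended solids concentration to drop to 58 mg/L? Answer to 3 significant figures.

Conservation of mass: C = (4.260·22.00 + 0.9140·409.0) / 5.174 = 467.5/5.174 = 90.36 mg/L.
Half-life 1.77 d → k = ln 2 / 1.77 = 0.3916 d⁻¹.
90.36·exp(−k·t) = 58 → t = ln(90.36/58)/k = 97830 s = 27.17 h.

27.2 h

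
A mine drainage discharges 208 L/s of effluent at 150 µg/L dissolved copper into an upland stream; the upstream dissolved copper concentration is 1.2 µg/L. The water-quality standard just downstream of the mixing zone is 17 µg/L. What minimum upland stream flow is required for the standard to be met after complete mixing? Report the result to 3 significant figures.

Set C_mix = 17: (Q·1.200 + 208.0·150.0) / (Q + 208.0) = 17
→ Q = 208.0·(150.0 − 17)/(17 − 1.200) = 1751 L/s.

1750 L/s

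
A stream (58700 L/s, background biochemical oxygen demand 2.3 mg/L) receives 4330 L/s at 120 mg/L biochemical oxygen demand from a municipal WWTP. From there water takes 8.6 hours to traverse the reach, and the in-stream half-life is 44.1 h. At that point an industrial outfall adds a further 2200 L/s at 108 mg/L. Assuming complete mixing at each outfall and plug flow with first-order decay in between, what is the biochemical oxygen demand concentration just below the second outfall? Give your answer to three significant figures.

12.4 mg/L

Conservation of mass: C = (58700·2.300 + 4330·120.0) / 63030 = 654600/63030 = 10.39 mg/L; combined flow 63030 L/s.
Half-life 44.1 h → k = ln 2 / 44.1 = 0.01572 h⁻¹ = 0.3772 d⁻¹.
After decay, C = 10.39 × e^(−kt) = 10.39 × 0.8736 = 9.073 mg/L.
At the second outfall, C = (63030·9.073 + 2200·108.0) / (63030 + 2200) = 12.41 mg/L.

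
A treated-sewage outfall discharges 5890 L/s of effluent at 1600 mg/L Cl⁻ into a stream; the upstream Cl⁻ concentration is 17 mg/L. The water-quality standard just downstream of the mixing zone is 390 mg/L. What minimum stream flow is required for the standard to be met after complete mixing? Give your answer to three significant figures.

Set C_mix = 390: (Q·17.00 + 5890·1600) / (Q + 5890) = 390
→ Q = 5890·(1600 − 390)/(390 − 17.00) = 19110 L/s.

19100 L/s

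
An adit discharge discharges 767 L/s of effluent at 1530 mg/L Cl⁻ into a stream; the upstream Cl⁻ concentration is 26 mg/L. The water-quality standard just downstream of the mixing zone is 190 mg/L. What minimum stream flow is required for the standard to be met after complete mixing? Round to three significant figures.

6270 L/s

Set C_mix = 190: (Q·26.00 + 767.0·1530) / (Q + 767.0) = 190
→ Q = 767.0·(1530 − 190)/(190 − 26.00) = 6267 L/s.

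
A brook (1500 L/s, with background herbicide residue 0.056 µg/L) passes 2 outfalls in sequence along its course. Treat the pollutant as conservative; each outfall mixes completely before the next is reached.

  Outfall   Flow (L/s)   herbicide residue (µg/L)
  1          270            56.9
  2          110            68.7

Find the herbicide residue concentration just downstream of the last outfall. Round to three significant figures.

12.2 µg/L

After outfall 1: Q = 1500 + 270.0 = 1770 L/s; C = (1500·0.05600 + 270.0·56.90)/1770 = 8.727 µg/L.
After outfall 2: Q = 1770 + 110.0 = 1880 L/s; C = (1770·8.727 + 110.0·68.70)/1880 = 12.24 µg/L.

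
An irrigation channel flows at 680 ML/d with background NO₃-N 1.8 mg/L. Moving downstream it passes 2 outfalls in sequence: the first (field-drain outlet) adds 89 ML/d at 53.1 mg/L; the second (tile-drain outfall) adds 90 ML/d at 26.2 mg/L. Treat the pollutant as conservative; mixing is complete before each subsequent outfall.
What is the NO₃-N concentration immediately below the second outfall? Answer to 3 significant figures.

Below outfall 1: Q → 769.0 ML/d, C = (680.0·1.800 + 89.00·53.10)/769.0 = 7.737 mg/L.
Below outfall 2: Q → 859.0 ML/d, C = (769.0·7.737 + 90.00·26.20)/859.0 = 9.672 mg/L.

9.67 mg/L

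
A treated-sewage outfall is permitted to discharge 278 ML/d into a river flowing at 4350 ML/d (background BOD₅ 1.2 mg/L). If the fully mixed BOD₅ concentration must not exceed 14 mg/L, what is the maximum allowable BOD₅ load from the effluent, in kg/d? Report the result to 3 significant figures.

59600 kg/d

Mass balance at the limit: 4350·1.200 + 278.0·Cₑ = 4628·14 → Cₑ = 214.3 mg/L.
278.0 ML/d = 3.218 m³/s. Load = 3.218 m³/s × 214.3 g/m³ × 86 400 s/d = 59570 kg/d.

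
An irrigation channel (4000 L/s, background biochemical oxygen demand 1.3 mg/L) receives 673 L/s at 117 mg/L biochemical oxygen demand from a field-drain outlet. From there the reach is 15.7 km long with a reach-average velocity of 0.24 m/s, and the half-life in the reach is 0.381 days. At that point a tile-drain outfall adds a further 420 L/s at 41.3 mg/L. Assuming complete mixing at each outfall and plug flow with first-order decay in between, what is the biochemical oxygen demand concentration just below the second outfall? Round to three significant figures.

7.56 mg/L

Mass balance: C = (4000·1.300 + 673.0·117.0) / 4673 = 83940/4673 = 17.96 mg/L; combined flow 4673 L/s.
Travel time t = 15.7·1000 / 0.24 = 65420 s = 18.17 h.
Half-life 0.381 d → k = ln 2 / 0.381 = 1.819 d⁻¹.
After decay, C = 17.96 × e^(−kt) = 17.96 × 0.2522 = 4.531 mg/L.
Second outfall: C = (4673·4.531 + 420.0·41.30)/5093 = 7.563 mg/L.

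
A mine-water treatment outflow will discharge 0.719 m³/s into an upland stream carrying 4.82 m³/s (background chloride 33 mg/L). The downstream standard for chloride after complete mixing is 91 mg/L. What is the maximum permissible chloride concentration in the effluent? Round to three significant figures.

480 mg/L

At the limit, (Qr·Cr + Qe·Cₑ)/(Qr + Qe) = 91:
Cₑ = (5.539·91 − 4.820·33.00) / 0.7190 = 479.8 mg/L.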